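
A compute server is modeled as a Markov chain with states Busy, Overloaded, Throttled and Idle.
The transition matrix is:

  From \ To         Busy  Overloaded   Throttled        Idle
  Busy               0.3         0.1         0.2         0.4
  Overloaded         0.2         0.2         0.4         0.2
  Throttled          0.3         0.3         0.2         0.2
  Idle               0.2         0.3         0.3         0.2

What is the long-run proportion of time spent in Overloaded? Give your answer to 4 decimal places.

0.2269

Let the stationary distribution be π with π = πP and π_1 + π_2 + π_3 + π_4 = 1.
π_1 = 0.3·π_1 + 0.2·π_2 + 0.3·π_3 + 0.2·π_4
π_2 = 0.1·π_1 + 0.2·π_2 + 0.3·π_3 + 0.3·π_4
π_3 = 0.2·π_1 + 0.4·π_2 + 0.2·π_3 + 0.3·π_4
Solving with the normalization constraint gives π = (0.2523, 0.2269, 0.2704, 0.2505).
So the stationary probability of Overloaded is 0.2269.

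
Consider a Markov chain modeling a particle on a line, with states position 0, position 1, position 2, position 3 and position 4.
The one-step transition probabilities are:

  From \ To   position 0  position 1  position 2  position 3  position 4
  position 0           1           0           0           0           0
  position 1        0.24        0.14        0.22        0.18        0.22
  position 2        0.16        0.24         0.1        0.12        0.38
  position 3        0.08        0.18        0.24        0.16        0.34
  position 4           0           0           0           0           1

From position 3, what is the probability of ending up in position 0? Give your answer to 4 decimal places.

Let h(s) be the probability of absorption at position 0 starting from transient state s. Then h(position 0) = 1 and h(position 4) = 0. By first-step analysis:
h(position 1) = 0.24·1 + 0.14·h(position 1) + 0.22·h(position 2) + 0.18·h(position 3) + 0.22·0
h(position 2) = 0.16·1 + 0.24·h(position 1) + 0.1·h(position 2) + 0.12·h(position 3) + 0.38·0
h(position 3) = 0.08·1 + 0.18·h(position 1) + 0.24·h(position 2) + 0.16·h(position 3) + 0.34·0
Solving: h(position 1) = 0.4212, h(position 2) = 0.3273, h(position 3) = 0.2790.
Starting from position 3, the probability is 0.2790.

0.2790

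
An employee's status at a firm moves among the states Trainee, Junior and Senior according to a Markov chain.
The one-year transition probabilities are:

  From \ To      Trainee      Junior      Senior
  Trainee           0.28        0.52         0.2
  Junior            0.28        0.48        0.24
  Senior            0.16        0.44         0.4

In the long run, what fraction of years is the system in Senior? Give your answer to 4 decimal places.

Let the stationary distribution be π with π = πP and π_1 + π_2 + π_3 = 1.
π_1 = 0.28·π_1 + 0.28·π_2 + 0.16·π_3
π_2 = 0.52·π_1 + 0.48·π_2 + 0.44·π_3
Solving with the normalization constraint gives π = (0.2471, 0.4789, 0.2739).
So the stationary probability of Senior is 0.2739.

0.2739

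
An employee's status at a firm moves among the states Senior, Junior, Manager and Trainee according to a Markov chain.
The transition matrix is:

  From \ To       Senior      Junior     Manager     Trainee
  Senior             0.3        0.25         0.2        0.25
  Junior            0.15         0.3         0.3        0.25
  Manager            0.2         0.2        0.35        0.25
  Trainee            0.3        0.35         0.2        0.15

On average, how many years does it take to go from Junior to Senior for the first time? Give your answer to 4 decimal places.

Let t(s) be the expected number of years to first reach Senior from state s, with t(Senior) = 0. Conditioning on the first year:
t(Junior) = 1 + 0.3·t(Junior) + 0.3·t(Manager) + 0.25·t(Trainee)
t(Manager) = 1 + 0.2·t(Junior) + 0.35·t(Manager) + 0.25·t(Trainee)
t(Trainee) = 1 + 0.35·t(Junior) + 0.2·t(Manager) + 0.15·t(Trainee)
Solving: t(Junior) = 5.0331, t(Manager) = 4.7682, t(Trainee) = 4.3709.
Expected years from Junior to Senior: 5.0331.

5.0331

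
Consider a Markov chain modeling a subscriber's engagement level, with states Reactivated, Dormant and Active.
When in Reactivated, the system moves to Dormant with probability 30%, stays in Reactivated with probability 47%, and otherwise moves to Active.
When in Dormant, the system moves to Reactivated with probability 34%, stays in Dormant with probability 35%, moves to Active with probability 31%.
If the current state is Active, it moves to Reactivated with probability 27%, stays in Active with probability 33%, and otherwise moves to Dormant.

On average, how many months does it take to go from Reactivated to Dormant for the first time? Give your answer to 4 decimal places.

3.0717

Let t(s) be the expected number of months to first reach Dormant from state s, with t(Dormant) = 0. Conditioning on the first month:
t(Reactivated) = 1 + 0.47·t(Reactivated) + 0.23·t(Active)
t(Active) = 1 + 0.27·t(Reactivated) + 0.33·t(Active)
Solving: t(Reactivated) = 3.0717, t(Active) = 2.7304.
Expected months from Reactivated to Dormant: 3.0717.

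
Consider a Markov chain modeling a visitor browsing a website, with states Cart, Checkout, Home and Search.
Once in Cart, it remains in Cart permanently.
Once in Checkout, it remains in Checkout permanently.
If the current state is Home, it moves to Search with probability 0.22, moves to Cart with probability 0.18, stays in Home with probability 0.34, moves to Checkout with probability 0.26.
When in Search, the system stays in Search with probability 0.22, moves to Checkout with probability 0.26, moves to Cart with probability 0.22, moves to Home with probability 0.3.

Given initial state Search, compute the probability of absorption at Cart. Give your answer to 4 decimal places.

0.4439

Let h(s) be the probability of absorption at Cart starting from transient state s. Then h(Cart) = 1 and h(Checkout) = 0. By first-step analysis:
h(Home) = 0.18·1 + 0.26·0 + 0.34·h(Home) + 0.22·h(Search)
h(Search) = 0.22·1 + 0.26·0 + 0.3·h(Home) + 0.22·h(Search)
Solving: h(Home) = 0.4207, h(Search) = 0.4439.
Starting from Search, the probability is 0.4439.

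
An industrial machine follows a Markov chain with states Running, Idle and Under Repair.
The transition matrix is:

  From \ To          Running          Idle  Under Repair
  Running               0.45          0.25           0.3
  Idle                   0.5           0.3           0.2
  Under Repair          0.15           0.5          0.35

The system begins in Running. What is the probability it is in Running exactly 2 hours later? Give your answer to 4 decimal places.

Sum over the intermediate state after 1 hour:
P = P(Running→Running)·P(Running→Running) + P(Running→Idle)·P(Idle→Running) + P(Running→Under Repair)·P(Under Repair→Running)
  = 0.45×0.45 + 0.25×0.5 + 0.3×0.15
  = 0.2025 + 0.1250 + 0.0450 = 0.3725

0.3725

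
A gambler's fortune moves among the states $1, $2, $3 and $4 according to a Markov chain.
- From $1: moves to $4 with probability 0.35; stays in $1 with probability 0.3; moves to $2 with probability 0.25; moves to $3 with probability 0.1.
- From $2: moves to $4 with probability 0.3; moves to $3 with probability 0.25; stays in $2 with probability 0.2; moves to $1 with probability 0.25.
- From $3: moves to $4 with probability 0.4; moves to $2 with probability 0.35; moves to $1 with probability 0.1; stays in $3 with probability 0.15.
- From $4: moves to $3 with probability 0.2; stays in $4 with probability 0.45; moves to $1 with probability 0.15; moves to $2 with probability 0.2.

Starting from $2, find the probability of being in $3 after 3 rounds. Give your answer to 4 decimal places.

Propagate the distribution vector 3 rounds from $2.
After 0 rounds: (0.0000, 1.0000, 0.0000, 0.0000)
After 1 round: (0.2500, 0.2000, 0.2500, 0.3000)
After 2 rounds: (0.1950, 0.2500, 0.1725, 0.3825)
After 3 rounds: (0.1956, 0.2356, 0.1844, 0.3844)
P(in $3 after 3 rounds) = 0.1844

0.1844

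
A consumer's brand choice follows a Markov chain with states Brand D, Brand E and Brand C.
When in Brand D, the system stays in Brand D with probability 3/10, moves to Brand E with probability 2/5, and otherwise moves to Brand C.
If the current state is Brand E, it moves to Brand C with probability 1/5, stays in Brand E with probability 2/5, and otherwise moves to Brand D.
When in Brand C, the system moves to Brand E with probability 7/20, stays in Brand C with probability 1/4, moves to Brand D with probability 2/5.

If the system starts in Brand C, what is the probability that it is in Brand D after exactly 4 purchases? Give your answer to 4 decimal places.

Propagate the distribution vector 4 purchases from Brand C.
After 0 purchases: (0.0000, 0.0000, 1.0000)
After 1 purchase: (0.4000, 0.3500, 0.2500)
After 2 purchases: (0.3600, 0.3875, 0.2525)
After 3 purchases: (0.3640, 0.3874, 0.2486)
After 4 purchases: (0.3636, 0.3876, 0.2488)
P(in Brand D after 4 purchases) = 0.3636

0.3636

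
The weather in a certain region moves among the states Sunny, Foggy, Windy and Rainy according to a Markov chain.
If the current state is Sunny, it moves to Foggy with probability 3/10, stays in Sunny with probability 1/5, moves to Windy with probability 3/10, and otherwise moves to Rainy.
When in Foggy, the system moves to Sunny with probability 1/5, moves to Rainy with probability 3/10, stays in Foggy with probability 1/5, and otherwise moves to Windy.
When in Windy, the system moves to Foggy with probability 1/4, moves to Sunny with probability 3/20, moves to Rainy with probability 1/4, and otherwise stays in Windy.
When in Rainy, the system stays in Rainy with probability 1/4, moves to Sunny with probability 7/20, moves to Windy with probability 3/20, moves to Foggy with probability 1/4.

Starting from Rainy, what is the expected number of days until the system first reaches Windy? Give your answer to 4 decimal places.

4.3784

Let t(s) be the expected number of days to first reach Windy from state s, with t(Windy) = 0. Conditioning on the first day:
t(Sunny) = 1 + 0.2·t(Sunny) + 0.3·t(Foggy) + 0.2·t(Rainy)
t(Foggy) = 1 + 0.2·t(Sunny) + 0.2·t(Foggy) + 0.3·t(Rainy)
t(Rainy) = 1 + 0.35·t(Sunny) + 0.25·t(Foggy) + 0.25·t(Rainy)
Solving: t(Sunny) = 3.7838, t(Foggy) = 3.8378, t(Rainy) = 4.3784.
Expected days from Rainy to Windy: 4.3784.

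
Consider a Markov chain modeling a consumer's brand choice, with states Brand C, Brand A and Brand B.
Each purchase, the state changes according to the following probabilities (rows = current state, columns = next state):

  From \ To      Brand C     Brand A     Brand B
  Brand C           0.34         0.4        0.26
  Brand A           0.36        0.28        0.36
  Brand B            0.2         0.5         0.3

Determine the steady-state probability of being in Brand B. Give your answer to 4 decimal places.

Let the stationary distribution be π with π = πP and π_1 + π_2 + π_3 = 1.
π_1 = 0.34·π_1 + 0.36·π_2 + 0.2·π_3
π_2 = 0.4·π_1 + 0.28·π_2 + 0.5·π_3
Solving with the normalization constraint gives π = (0.3042, 0.3849, 0.3109).
So the stationary probability of Brand B is 0.3109.

0.3109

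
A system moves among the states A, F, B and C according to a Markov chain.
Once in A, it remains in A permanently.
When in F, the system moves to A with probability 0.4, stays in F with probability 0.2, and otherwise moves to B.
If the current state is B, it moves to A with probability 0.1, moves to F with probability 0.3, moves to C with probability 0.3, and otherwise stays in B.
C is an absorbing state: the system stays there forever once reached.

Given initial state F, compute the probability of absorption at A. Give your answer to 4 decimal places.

0.7273

Let h(s) be the probability of absorption at A starting from transient state s. Then h(A) = 1 and h(C) = 0. By first-step analysis:
h(F) = 0.4·1 + 0.2·h(F) + 0.4·h(B)
h(B) = 0.1·1 + 0.3·h(F) + 0.3·h(B) + 0.3·0
Solving: h(F) = 0.7273, h(B) = 0.4545.
Starting from F, the probability is 0.7273.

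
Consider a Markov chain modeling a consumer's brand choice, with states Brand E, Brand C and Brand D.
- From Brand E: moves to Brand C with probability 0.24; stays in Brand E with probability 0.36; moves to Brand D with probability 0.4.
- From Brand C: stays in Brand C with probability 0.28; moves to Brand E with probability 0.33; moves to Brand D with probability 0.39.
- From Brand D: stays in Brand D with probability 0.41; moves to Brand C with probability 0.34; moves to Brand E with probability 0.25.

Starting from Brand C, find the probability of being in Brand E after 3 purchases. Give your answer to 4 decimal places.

Propagate the distribution vector 3 purchases from Brand C.
After 0 purchases: (0.0000, 1.0000, 0.0000)
After 1 purchase: (0.3300, 0.2800, 0.3900)
After 2 purchases: (0.3087, 0.2902, 0.4011)
After 3 purchases: (0.3072, 0.2917, 0.4011)
P(in Brand E after 3 purchases) = 0.3072

0.3072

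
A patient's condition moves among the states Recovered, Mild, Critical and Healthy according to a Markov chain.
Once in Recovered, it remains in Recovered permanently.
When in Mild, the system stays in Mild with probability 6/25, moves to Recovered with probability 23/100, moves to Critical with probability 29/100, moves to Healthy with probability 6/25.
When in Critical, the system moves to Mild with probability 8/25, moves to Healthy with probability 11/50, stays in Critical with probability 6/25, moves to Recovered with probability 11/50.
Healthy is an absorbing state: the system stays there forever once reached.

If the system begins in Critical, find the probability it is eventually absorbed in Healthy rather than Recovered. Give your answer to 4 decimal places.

0.5033

Let h(s) be the probability of absorption at Healthy starting from transient state s. Then h(Healthy) = 1 and h(Recovered) = 0. By first-step analysis:
h(Mild) = 0.23·0 + 0.24·h(Mild) + 0.29·h(Critical) + 0.24·1
h(Critical) = 0.22·0 + 0.32·h(Mild) + 0.24·h(Critical) + 0.22·1
Solving: h(Mild) = 0.5078, h(Critical) = 0.5033.
Starting from Critical, the probability is 0.5033.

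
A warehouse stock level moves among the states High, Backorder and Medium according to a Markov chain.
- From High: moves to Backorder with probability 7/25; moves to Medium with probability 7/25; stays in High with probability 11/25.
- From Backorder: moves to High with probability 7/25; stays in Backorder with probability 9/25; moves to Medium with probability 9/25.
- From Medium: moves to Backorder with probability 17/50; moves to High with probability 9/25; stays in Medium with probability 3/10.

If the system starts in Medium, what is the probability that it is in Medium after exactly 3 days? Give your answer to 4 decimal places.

0.3123

Propagate the distribution vector 3 days from Medium.
After 0 days: (0.0000, 0.0000, 1.0000)
After 1 day: (0.3600, 0.3400, 0.3000)
After 2 days: (0.3616, 0.3252, 0.3132)
After 3 days: (0.3629, 0.3248, 0.3123)
P(in Medium after 3 days) = 0.3123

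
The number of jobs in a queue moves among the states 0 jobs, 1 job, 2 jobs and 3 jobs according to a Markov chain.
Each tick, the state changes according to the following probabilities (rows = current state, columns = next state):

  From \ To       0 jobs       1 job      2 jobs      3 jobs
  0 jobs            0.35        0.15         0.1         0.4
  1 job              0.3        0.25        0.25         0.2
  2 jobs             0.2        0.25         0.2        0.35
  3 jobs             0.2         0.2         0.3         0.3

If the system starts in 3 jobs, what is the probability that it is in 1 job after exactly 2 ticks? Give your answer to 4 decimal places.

0.2150

Propagate the distribution vector 2 ticks from 3 jobs.
After 0 ticks: (0.0000, 0.0000, 0.0000, 1.0000)
After 1 tick: (0.2000, 0.2000, 0.3000, 0.3000)
After 2 ticks: (0.2500, 0.2150, 0.2200, 0.3150)
P(in 1 job after 2 ticks) = 0.2150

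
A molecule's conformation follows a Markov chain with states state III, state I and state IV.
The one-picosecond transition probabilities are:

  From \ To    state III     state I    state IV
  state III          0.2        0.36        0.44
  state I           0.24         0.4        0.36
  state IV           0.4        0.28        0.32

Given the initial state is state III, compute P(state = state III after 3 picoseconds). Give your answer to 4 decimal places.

0.2852

Propagate the distribution vector 3 picoseconds from state III.
After 0 picoseconds: (1.0000, 0.0000, 0.0000)
After 1 picosecond: (0.2000, 0.3600, 0.4400)
After 2 picoseconds: (0.3024, 0.3392, 0.3584)
After 3 picoseconds: (0.2852, 0.3449, 0.3699)
P(in state III after 3 picoseconds) = 0.2852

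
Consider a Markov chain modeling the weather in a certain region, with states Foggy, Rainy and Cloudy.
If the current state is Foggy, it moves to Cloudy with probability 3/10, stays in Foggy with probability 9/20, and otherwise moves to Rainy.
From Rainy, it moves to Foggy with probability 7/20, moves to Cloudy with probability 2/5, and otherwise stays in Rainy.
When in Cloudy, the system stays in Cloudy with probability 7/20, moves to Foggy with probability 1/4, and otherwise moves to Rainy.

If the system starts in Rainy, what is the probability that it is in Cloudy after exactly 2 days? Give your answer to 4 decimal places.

Sum over the intermediate state after 1 day:
P = P(Rainy→Foggy)·P(Foggy→Cloudy) + P(Rainy→Rainy)·P(Rainy→Cloudy) + P(Rainy→Cloudy)·P(Cloudy→Cloudy)
  = 0.35×0.3 + 0.25×0.4 + 0.4×0.35
  = 0.1050 + 0.1000 + 0.1400 = 0.3450

0.3450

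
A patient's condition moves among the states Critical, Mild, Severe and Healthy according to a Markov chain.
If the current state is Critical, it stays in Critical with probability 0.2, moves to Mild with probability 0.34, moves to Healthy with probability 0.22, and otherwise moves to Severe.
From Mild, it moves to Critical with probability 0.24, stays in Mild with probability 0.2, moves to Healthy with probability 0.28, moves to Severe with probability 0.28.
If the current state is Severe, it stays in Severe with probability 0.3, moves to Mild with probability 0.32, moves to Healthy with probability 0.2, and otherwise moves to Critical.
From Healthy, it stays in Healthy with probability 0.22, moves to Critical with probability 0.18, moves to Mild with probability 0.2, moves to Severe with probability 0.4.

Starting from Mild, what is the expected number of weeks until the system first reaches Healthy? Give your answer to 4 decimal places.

Let t(s) be the expected number of weeks to first reach Healthy from state s, with t(Healthy) = 0. Conditioning on the first week:
t(Critical) = 1 + 0.2·t(Critical) + 0.34·t(Mild) + 0.24·t(Severe)
t(Mild) = 1 + 0.24·t(Critical) + 0.2·t(Mild) + 0.28·t(Severe)
t(Severe) = 1 + 0.18·t(Critical) + 0.32·t(Mild) + 0.3·t(Severe)
Solving: t(Critical) = 4.3056, t(Mild) = 4.0824, t(Severe) = 4.4019.
Expected weeks from Mild to Healthy: 4.0824.

4.0824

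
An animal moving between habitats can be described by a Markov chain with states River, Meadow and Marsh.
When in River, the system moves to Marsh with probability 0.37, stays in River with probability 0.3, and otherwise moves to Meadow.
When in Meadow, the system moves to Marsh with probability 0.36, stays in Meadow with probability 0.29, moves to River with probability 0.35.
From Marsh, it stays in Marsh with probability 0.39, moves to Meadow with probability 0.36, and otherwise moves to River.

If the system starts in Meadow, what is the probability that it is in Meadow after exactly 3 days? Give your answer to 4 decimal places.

Propagate the distribution vector 3 days from Meadow.
After 0 days: (0.0000, 1.0000, 0.0000)
After 1 day: (0.3500, 0.2900, 0.3600)
After 2 days: (0.2965, 0.3292, 0.3743)
After 3 days: (0.2977, 0.3281, 0.3742)
P(in Meadow after 3 days) = 0.3281

0.3281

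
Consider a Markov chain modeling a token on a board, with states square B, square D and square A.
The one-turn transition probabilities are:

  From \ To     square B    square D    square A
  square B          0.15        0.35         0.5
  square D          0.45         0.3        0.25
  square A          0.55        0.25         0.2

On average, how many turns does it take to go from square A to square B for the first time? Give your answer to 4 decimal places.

Let t(s) be the expected number of turns to first reach square B from state s, with t(square B) = 0. Conditioning on the first turn:
t(square D) = 1 + 0.3·t(square D) + 0.25·t(square A)
t(square A) = 1 + 0.25·t(square D) + 0.2·t(square A)
Solving: t(square D) = 2.1106, t(square A) = 1.9095.
Expected turns from square A to square B: 1.9095.

1.9095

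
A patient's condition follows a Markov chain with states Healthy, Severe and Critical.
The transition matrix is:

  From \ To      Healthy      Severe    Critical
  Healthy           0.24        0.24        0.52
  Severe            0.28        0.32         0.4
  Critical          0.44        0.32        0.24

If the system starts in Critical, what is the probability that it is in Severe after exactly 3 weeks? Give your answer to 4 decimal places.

Propagate the distribution vector 3 weeks from Critical.
After 0 weeks: (0.0000, 0.0000, 1.0000)
After 1 week: (0.4400, 0.3200, 0.2400)
After 2 weeks: (0.3008, 0.2848, 0.4144)
After 3 weeks: (0.3343, 0.2959, 0.3698)
P(in Severe after 3 weeks) = 0.2959

0.2959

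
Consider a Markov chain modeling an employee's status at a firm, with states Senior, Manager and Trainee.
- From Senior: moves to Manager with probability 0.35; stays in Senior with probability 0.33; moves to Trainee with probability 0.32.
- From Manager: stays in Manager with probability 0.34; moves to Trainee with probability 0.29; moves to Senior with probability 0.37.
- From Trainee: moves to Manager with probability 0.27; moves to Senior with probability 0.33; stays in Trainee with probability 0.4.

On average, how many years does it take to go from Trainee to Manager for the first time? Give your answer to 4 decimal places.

3.3738

Let t(s) be the expected number of years to first reach Manager from state s, with t(Manager) = 0. Conditioning on the first year:
t(Senior) = 1 + 0.33·t(Senior) + 0.32·t(Trainee)
t(Trainee) = 1 + 0.33·t(Senior) + 0.4·t(Trainee)
Solving: t(Senior) = 3.1039, t(Trainee) = 3.3738.
Expected years from Trainee to Manager: 3.3738.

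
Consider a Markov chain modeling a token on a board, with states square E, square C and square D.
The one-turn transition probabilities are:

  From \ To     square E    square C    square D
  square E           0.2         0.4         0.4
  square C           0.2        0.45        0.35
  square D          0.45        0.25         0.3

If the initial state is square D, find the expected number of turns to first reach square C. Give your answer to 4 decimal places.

Let t(s) be the expected number of turns to first reach square C from state s, with t(square C) = 0. Conditioning on the first turn:
t(square E) = 1 + 0.2·t(square E) + 0.4·t(square D)
t(square D) = 1 + 0.45·t(square E) + 0.3·t(square D)
Solving: t(square E) = 2.8947, t(square D) = 3.2895.
Expected turns from square D to square C: 3.2895.

3.2895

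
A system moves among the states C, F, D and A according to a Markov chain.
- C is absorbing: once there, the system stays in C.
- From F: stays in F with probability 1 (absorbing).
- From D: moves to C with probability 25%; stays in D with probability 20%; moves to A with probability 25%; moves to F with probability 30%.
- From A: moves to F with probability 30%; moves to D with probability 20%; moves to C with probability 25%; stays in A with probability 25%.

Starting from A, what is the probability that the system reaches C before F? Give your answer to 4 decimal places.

Let h(s) be the probability of absorption at C starting from transient state s. Then h(C) = 1 and h(F) = 0. By first-step analysis:
h(D) = 0.25·1 + 0.3·0 + 0.2·h(D) + 0.25·h(A)
h(A) = 0.25·1 + 0.3·0 + 0.2·h(D) + 0.25·h(A)
Solving: h(D) = 0.4545, h(A) = 0.4545.
Starting from A, the probability is 0.4545.

0.4545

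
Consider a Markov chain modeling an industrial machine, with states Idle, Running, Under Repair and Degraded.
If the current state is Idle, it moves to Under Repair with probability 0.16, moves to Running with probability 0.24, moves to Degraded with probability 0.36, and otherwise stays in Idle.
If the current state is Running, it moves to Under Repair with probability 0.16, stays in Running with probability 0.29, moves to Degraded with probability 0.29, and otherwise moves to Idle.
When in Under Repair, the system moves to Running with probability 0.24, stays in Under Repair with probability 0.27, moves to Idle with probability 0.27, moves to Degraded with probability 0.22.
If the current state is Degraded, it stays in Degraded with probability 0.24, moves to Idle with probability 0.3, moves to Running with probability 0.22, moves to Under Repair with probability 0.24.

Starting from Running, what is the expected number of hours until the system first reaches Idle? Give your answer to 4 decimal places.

3.6692

Let t(s) be the expected number of hours to first reach Idle from state s, with t(Idle) = 0. Conditioning on the first hour:
t(Running) = 1 + 0.29·t(Running) + 0.16·t(Under Repair) + 0.29·t(Degraded)
t(Under Repair) = 1 + 0.24·t(Running) + 0.27·t(Under Repair) + 0.22·t(Degraded)
t(Degraded) = 1 + 0.22·t(Running) + 0.24·t(Under Repair) + 0.24·t(Degraded)
Solving: t(Running) = 3.6692, t(Under Repair) = 3.6391, t(Degraded) = 3.5271.
Expected hours from Running to Idle: 3.6692.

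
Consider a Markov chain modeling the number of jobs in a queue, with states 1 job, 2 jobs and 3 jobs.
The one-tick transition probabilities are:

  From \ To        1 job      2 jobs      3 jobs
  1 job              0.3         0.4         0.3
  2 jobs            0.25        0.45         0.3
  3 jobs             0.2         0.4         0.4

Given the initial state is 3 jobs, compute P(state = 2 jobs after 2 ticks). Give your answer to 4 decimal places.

Sum over the intermediate state after 1 tick:
P = P(3 jobs→1 job)·P(1 job→2 jobs) + P(3 jobs→2 jobs)·P(2 jobs→2 jobs) + P(3 jobs→3 jobs)·P(3 jobs→2 jobs)
  = 0.2×0.4 + 0.4×0.45 + 0.4×0.4
  = 0.0800 + 0.1800 + 0.1600 = 0.4200

0.4200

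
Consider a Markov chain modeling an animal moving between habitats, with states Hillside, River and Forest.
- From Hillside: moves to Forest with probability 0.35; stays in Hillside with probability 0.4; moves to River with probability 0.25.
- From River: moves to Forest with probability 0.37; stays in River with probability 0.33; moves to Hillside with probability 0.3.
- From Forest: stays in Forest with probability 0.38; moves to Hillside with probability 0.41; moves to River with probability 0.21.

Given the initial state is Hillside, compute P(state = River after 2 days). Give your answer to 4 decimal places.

0.2560

Sum over the intermediate state after 1 day:
P = P(Hillside→Hillside)·P(Hillside→River) + P(Hillside→River)·P(River→River) + P(Hillside→Forest)·P(Forest→River)
  = 0.4×0.25 + 0.25×0.33 + 0.35×0.21
  = 0.1000 + 0.0825 + 0.0735 = 0.2560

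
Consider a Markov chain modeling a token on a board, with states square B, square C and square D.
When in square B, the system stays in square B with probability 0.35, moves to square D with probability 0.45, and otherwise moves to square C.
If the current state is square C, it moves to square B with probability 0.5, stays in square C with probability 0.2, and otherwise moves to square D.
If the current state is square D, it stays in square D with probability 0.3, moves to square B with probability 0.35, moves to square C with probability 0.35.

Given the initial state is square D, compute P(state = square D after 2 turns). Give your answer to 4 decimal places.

Sum over the intermediate state after 1 turn:
P = P(square D→square B)·P(square B→square D) + P(square D→square C)·P(square C→square D) + P(square D→square D)·P(square D→square D)
  = 0.35×0.45 + 0.35×0.3 + 0.3×0.3
  = 0.1575 + 0.1050 + 0.0900 = 0.3525

0.3525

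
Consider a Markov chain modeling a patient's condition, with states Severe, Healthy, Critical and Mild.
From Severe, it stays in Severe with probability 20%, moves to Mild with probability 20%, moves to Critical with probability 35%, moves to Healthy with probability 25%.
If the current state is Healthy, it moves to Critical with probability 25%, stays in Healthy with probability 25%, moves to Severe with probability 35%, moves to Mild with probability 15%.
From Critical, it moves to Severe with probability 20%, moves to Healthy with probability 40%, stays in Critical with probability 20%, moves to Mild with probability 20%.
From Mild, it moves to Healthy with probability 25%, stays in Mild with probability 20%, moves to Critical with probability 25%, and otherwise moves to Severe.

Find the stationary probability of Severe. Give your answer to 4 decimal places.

Let the stationary distribution be π with π = πP and π_1 + π_2 + π_3 + π_4 = 1.
π_1 = 0.2·π_1 + 0.35·π_2 + 0.2·π_3 + 0.3·π_4
π_2 = 0.25·π_1 + 0.25·π_2 + 0.4·π_3 + 0.25·π_4
π_3 = 0.35·π_1 + 0.25·π_2 + 0.2·π_3 + 0.25·π_4
Solving with the normalization constraint gives π = (0.2620, 0.2895, 0.2630, 0.1855).
So the stationary probability of Severe is 0.2620.

0.2620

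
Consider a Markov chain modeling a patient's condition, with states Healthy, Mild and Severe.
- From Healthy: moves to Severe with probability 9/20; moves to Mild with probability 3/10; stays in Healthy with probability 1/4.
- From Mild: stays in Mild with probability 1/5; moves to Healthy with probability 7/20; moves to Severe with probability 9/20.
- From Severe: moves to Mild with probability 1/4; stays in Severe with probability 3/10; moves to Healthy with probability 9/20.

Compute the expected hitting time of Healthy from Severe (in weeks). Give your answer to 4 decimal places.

2.3464

Let t(s) be the expected number of weeks to first reach Healthy from state s, with t(Healthy) = 0. Conditioning on the first week:
t(Mild) = 1 + 0.2·t(Mild) + 0.45·t(Severe)
t(Severe) = 1 + 0.25·t(Mild) + 0.3·t(Severe)
Solving: t(Mild) = 2.5698, t(Severe) = 2.3464.
Expected weeks from Severe to Healthy: 2.3464.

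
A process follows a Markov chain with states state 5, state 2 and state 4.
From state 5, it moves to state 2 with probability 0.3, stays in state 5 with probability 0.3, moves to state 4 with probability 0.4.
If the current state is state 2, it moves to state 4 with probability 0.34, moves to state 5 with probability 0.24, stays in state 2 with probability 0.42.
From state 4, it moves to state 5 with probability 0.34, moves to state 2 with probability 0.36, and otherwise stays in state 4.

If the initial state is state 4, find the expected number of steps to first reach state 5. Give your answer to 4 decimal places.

Let t(s) be the expected number of steps to first reach state 5 from state s, with t(state 5) = 0. Conditioning on the first step:
t(state 2) = 1 + 0.42·t(state 2) + 0.34·t(state 4)
t(state 4) = 1 + 0.36·t(state 2) + 0.3·t(state 4)
Solving: t(state 2) = 3.6671, t(state 4) = 3.3145.
Expected steps from state 4 to state 5: 3.3145.

3.3145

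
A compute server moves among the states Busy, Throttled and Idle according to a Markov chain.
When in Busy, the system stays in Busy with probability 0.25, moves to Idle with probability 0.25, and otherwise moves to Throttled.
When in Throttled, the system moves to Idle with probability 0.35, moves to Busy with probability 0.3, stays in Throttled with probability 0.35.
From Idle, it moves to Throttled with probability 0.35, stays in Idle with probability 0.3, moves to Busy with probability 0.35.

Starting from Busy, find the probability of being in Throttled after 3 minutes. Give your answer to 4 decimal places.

Propagate the distribution vector 3 minutes from Busy.
After 0 minutes: (1.0000, 0.0000, 0.0000)
After 1 minute: (0.2500, 0.5000, 0.2500)
After 2 minutes: (0.3000, 0.3875, 0.3125)
After 3 minutes: (0.3006, 0.3950, 0.3044)
P(in Throttled after 3 minutes) = 0.3950

0.3950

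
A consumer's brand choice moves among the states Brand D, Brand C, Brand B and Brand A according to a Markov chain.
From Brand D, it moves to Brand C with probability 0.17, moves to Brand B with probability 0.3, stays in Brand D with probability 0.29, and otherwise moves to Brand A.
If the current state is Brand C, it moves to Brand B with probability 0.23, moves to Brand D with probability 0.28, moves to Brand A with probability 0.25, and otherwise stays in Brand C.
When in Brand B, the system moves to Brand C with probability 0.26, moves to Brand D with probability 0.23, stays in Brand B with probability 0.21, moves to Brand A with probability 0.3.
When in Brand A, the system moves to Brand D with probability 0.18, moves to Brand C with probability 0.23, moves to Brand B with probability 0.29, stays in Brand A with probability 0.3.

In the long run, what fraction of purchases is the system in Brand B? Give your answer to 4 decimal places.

Let the stationary distribution be π with π = πP and π_1 + π_2 + π_3 + π_4 = 1.
π_1 = 0.29·π_1 + 0.28·π_2 + 0.23·π_3 + 0.18·π_4
π_2 = 0.17·π_1 + 0.24·π_2 + 0.26·π_3 + 0.23·π_4
π_3 = 0.3·π_1 + 0.23·π_2 + 0.21·π_3 + 0.29·π_4
Solving with the normalization constraint gives π = (0.2421, 0.2255, 0.2582, 0.2742).
So the stationary probability of Brand B is 0.2582.

0.2582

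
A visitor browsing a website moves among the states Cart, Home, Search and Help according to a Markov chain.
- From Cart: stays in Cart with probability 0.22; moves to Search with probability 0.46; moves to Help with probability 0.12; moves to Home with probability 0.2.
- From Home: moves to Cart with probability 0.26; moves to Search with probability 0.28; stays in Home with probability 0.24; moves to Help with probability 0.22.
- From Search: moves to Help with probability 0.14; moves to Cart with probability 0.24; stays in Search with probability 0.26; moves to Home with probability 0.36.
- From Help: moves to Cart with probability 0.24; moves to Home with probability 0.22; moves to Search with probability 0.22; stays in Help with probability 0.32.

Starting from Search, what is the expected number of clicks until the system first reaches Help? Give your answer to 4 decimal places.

6.3234

Let t(s) be the expected number of clicks to first reach Help from state s, with t(Help) = 0. Conditioning on the first click:
t(Cart) = 1 + 0.22·t(Cart) + 0.2·t(Home) + 0.46·t(Search)
t(Home) = 1 + 0.26·t(Cart) + 0.24·t(Home) + 0.28·t(Search)
t(Search) = 1 + 0.24·t(Cart) + 0.36·t(Home) + 0.26·t(Search)
Solving: t(Cart) = 6.5177, t(Home) = 5.8752, t(Search) = 6.3234.
Expected clicks from Search to Help: 6.3234.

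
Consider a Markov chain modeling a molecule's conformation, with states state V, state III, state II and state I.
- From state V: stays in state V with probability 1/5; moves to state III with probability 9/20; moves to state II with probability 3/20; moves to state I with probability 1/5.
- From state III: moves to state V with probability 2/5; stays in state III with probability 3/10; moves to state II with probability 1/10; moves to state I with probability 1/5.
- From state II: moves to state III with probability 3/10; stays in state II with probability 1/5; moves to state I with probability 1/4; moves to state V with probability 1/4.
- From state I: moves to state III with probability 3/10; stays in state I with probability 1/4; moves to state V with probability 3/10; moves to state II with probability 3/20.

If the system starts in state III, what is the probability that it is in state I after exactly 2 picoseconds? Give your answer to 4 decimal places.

Propagate the distribution vector 2 picoseconds from state III.
After 0 picoseconds: (0.0000, 1.0000, 0.0000, 0.0000)
After 1 picosecond: (0.4000, 0.3000, 0.1000, 0.2000)
After 2 picoseconds: (0.2850, 0.3600, 0.1400, 0.2150)
P(in state I after 2 picoseconds) = 0.2150

0.2150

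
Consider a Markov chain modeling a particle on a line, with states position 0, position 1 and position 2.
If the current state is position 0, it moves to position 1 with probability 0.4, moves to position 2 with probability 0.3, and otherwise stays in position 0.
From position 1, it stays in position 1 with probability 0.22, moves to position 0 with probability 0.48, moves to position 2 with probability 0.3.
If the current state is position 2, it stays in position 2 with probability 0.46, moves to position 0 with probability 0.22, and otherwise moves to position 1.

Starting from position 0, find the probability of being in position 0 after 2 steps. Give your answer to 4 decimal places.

0.3480

Sum over the intermediate state after 1 step:
P = P(position 0→position 0)·P(position 0→position 0) + P(position 0→position 1)·P(position 1→position 0) + P(position 0→position 2)·P(position 2→position 0)
  = 0.3×0.3 + 0.4×0.48 + 0.3×0.22
  = 0.0900 + 0.1920 + 0.0660 = 0.3480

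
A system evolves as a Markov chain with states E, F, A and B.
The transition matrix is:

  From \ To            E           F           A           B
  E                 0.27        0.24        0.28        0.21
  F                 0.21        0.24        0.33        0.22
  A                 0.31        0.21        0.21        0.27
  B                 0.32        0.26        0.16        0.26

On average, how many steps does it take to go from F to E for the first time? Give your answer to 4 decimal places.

3.8100

Let t(s) be the expected number of steps to first reach E from state s, with t(E) = 0. Conditioning on the first step:
t(F) = 1 + 0.24·t(F) + 0.33·t(A) + 0.22·t(B)
t(A) = 1 + 0.21·t(F) + 0.21·t(A) + 0.27·t(B)
t(B) = 1 + 0.26·t(F) + 0.16·t(A) + 0.26·t(B)
Solving: t(F) = 3.8100, t(A) = 3.4531, t(B) = 3.4366.
Expected steps from F to E: 3.8100.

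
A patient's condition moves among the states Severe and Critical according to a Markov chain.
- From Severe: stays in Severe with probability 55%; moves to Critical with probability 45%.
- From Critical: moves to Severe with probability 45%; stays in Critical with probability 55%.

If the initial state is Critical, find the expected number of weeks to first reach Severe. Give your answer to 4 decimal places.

2.2222

Let t(s) be the expected number of weeks to first reach Severe from state s, with t(Severe) = 0. Conditioning on the first week:
t(Critical) = 1 + 0.55·t(Critical)
Solving: t(Critical) = 2.2222.
Expected weeks from Critical to Severe: 2.2222.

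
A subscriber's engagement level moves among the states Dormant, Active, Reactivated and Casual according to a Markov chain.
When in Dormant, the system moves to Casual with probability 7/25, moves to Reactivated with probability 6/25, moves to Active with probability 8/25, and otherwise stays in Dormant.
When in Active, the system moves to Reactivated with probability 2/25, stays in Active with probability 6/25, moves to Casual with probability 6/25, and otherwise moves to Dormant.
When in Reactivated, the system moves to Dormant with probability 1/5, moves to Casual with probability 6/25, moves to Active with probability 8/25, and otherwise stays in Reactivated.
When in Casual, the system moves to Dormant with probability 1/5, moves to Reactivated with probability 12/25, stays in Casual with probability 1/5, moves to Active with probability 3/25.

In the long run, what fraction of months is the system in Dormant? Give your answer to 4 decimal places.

Let the stationary distribution be π with π = πP and π_1 + π_2 + π_3 + π_4 = 1.
π_1 = 0.16·π_1 + 0.44·π_2 + 0.2·π_3 + 0.2·π_4
π_2 = 0.32·π_1 + 0.24·π_2 + 0.32·π_3 + 0.12·π_4
π_3 = 0.24·π_1 + 0.08·π_2 + 0.24·π_3 + 0.48·π_4
Solving with the normalization constraint gives π = (0.2504, 0.2518, 0.2574, 0.2404).
So the stationary probability of Dormant is 0.2504.

0.2504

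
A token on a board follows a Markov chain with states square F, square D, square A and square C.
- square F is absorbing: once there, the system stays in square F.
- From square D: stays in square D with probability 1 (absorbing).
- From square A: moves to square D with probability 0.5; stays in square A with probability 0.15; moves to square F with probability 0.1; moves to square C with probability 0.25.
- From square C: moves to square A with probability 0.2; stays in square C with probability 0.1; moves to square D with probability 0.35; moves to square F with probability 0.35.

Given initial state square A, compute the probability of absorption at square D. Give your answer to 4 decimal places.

Let h(s) be the probability of absorption at square D starting from transient state s. Then h(square D) = 1 and h(square F) = 0. By first-step analysis:
h(square A) = 0.1·0 + 0.5·1 + 0.15·h(square A) + 0.25·h(square C)
h(square C) = 0.35·0 + 0.35·1 + 0.2·h(square A) + 0.1·h(square C)
Solving: h(square A) = 0.7517, h(square C) = 0.5559.
Starting from square A, the probability is 0.7517.

0.7517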